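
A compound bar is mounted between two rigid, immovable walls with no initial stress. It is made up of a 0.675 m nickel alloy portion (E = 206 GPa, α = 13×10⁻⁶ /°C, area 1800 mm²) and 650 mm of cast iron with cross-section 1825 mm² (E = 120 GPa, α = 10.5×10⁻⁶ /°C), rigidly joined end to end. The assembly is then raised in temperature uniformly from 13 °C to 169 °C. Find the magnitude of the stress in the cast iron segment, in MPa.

Free thermal expansion of the whole bar: Σ αᵢΔT Lᵢ = 13×10⁻⁶×156×675 + 10.5×10⁻⁶×156×650 = 2.434 mm.
Since the ends are fixed, an axial force P builds up, equal in every segment, with P · Σ Lᵢ/(AᵢEᵢ) = δ_free.
Σ Lᵢ/(AᵢEᵢ) = 675/(1800×206×10³) + 650/(1825×120×10³) = 4.788×10⁻⁶ mm/N.
Hence P = δ_free / Σ(L/AE) = 2.434/4.788×10⁻⁶ = 508.2 kN (compressive).
σ_{cast iron} = P / A = 508200 / 1825 = 278.5 MPa.

σ ≈ 278 MPa (compressive)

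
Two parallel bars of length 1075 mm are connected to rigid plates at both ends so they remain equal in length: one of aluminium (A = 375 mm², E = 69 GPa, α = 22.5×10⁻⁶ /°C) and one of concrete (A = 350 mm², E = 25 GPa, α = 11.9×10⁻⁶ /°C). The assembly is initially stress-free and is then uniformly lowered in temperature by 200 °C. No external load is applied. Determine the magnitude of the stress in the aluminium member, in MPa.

The aluminium has the larger α, so on cooling it would change length more than the concrete if both were free. The rigid plates force a common final length, so the aluminium is put into tension and the concrete into compression, with equal and opposite forces P (no external load).
Setting the final lengths equal and cancelling L: (α₁ − α₂)ΔT = P/(A₁E₁) + P/(A₂E₂).
|α₁ − α₂|·ΔT = 10.6×10⁻⁶ × 200 = 0.00212.
1/(A₁E₁) + 1/(A₂E₂) = 1/(375×69×10³) + 1/(350×25×10³) = 1.529×10⁻⁷ N⁻¹.
P = 0.00212 / 1.529×10⁻⁷ = 13860 N = 13.86 kN.
σ_{aluminium} = P/A₁ = 13860/375 = 36.97 MPa, tensile.

σ ≈ 37 MPa (tensile)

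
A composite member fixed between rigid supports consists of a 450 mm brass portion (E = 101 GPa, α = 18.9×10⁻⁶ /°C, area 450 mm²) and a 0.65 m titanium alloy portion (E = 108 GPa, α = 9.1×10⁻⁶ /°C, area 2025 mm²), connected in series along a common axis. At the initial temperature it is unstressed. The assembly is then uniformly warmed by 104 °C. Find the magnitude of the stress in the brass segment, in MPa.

σ ≈ 259 MPa (compressive)

Free thermal expansion of the whole bar: Σ αᵢΔT Lᵢ = 18.9×10⁻⁶×104×450 + 9.1×10⁻⁶×104×650 = 1.5 mm.
Since the ends are fixed, an axial force P builds up, equal in every segment, with P · Σ Lᵢ/(AᵢEᵢ) = δ_free.
The series flexibility is Σ Lᵢ/(AᵢEᵢ) = 450/(450×101×10³) + 650/(2025×108×10³) = 1.287×10⁻⁵ mm/N.
Hence P = δ_free / Σ(L/AE) = 1.5/1.287×10⁻⁵ = 116.5 kN (compressive).
σ_{brass} = P / A = 116500 / 450 = 258.9 MPa.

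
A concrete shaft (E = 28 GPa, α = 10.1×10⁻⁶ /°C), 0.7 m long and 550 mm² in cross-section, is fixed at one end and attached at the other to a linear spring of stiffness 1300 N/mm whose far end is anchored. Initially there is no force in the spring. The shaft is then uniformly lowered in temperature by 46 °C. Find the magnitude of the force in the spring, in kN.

Free thermal contraction: δ_free = αΔT L = 10.1×10⁻⁶ × 46 × 700 = 0.3252 mm.
With a force P in the spring, the elastic change of the shaft is PL/(AE) and that of the spring is P/k; compatibility requires their sum to equal δ_free.
So P = δ_free / [L/(AE) + 1/k] = 0.3252 / [ 700/(550×28×10³) + 1/(1300) ].
P = 0.3252 / 0.0008147 = 399.2 N.

P ≈ 0.399 kN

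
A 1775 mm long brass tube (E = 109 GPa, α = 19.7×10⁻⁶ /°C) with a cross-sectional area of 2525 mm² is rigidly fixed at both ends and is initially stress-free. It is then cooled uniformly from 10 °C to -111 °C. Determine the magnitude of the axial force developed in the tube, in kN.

P ≈ 656 kN (tensile)

The ends cannot move, so σ = EαΔT = 109×10³ × 19.7×10⁻⁶ × 121 = 259.8 MPa.
Axial force P = σA = 259.8 × 2525 = 656100 N = 656.1 kN, tensile.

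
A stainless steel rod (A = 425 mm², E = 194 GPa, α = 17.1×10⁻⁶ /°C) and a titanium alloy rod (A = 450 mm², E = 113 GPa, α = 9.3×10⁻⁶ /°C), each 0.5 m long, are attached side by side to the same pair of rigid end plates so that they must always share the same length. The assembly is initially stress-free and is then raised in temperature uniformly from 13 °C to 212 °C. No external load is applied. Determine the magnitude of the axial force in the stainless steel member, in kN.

P ≈ 48.8 kN (compressive in the stainless steel)

The stainless steel has the larger α, so on heating it would change length more than the titanium alloy if both were free. The rigid plates force a common final length, so the stainless steel is put into compression and the titanium alloy into tension, with equal and opposite forces P (no external load).
Equating the net (thermal + elastic) strains gives |α₁ − α₂|·ΔT = P·[1/(A₁E₁) + 1/(A₂E₂)].
|α₁ − α₂|·ΔT = 7.8×10⁻⁶ × 199 = 0.001552.
1/(A₁E₁) + 1/(A₂E₂) = 1/(425×194×10³) + 1/(450×113×10³) = 3.179×10⁻⁸ N⁻¹.
P = 0.001552 / 3.179×10⁻⁸ = 48820 N = 48.82 kN.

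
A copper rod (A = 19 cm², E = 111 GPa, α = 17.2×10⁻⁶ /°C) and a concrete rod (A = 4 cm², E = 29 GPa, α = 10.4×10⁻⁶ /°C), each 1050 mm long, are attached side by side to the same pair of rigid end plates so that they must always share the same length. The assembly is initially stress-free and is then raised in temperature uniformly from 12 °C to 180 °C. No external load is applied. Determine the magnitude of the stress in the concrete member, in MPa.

σ ≈ 31.4 MPa (tensile)

The copper has the larger α, so on heating it would change length more than the concrete if both were free. The rigid plates force a common final length, so the copper is put into compression and the concrete into tension, with equal and opposite forces P (no external load).
Setting the final lengths equal and cancelling L: (α₁ − α₂)ΔT = P/(A₁E₁) + P/(A₂E₂).
|α₁ − α₂|·ΔT = 6.8×10⁻⁶ × 168 = 0.001142.
1/(A₁E₁) + 1/(A₂E₂) = 1/(1900×111×10³) + 1/(400×29×10³) = 9.095×10⁻⁸ N⁻¹.
P = 0.001142 / 9.095×10⁻⁸ = 12560 N = 12.56 kN.
σ_{concrete} = P/A₂ = 12560/400 = 31.4 MPa, tensile.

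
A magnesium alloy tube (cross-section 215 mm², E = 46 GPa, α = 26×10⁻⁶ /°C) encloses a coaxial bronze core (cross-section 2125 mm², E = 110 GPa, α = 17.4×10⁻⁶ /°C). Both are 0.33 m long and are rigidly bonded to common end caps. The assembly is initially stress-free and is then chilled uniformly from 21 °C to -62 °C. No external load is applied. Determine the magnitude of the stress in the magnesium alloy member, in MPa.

σ ≈ 31.5 MPa (tensile)

The magnesium alloy has the larger α, so on cooling it would change length more than the bronze if both were free. The rigid plates force a common final length, so the magnesium alloy is put into tension and the bronze into compression, with equal and opposite forces P (no external load).
Equating the net (thermal + elastic) strains gives |α₁ − α₂|·ΔT = P·[1/(A₁E₁) + 1/(A₂E₂)].
|α₁ − α₂|·ΔT = 8.6×10⁻⁶ × 83 = 0.0007138.
1/(A₁E₁) + 1/(A₂E₂) = 1/(215×46×10³) + 1/(2125×110×10³) = 1.054×10⁻⁷ N⁻¹.
P = 0.0007138 / 1.054×10⁻⁷ = 6773 N = 6.773 kN.
σ_{magnesium alloy} = P/A₁ = 6773/215 = 31.5 MPa, tensile.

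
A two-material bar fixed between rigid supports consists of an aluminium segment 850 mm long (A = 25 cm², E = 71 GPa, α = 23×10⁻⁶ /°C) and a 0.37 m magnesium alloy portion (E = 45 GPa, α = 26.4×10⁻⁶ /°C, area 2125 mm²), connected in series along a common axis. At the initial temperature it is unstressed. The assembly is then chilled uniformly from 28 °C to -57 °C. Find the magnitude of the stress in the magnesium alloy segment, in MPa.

Free thermal contraction of the whole bar: Σ αᵢΔT Lᵢ = 23×10⁻⁶×85×850 + 26.4×10⁻⁶×85×370 = 2.492 mm.
The rigid supports impose zero overall length change; the single axial force P common to all segments must satisfy P Σ Lᵢ/(AᵢEᵢ) = δ_free.
Σ Lᵢ/(AᵢEᵢ) = 850/(2500×71×10³) + 370/(2125×45×10³) = 8.658×10⁻⁶ mm/N.
P = 2.492 / 8.658×10⁻⁶ = 287800 N = 287.8 kN, tensile.
σ_{magnesium alloy} = P / A = 287800 / 2125 = 135.4 MPa.

σ ≈ 135 MPa (tensile)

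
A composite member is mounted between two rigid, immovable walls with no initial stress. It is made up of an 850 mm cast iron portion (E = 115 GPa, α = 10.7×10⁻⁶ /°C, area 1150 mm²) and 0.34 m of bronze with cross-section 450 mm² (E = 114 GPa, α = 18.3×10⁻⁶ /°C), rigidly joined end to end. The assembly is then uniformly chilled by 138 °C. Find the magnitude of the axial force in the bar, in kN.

P ≈ 162 kN (tensile)

Free thermal contraction of the whole bar: Σ αᵢΔT Lᵢ = 10.7×10⁻⁶×138×850 + 18.3×10⁻⁶×138×340 = 2.114 mm.
The rigid supports impose zero overall length change; the single axial force P common to all segments must satisfy P Σ Lᵢ/(AᵢEᵢ) = δ_free.
The series flexibility is Σ Lᵢ/(AᵢEᵢ) = 850/(1150×115×10³) + 340/(450×114×10³) = 1.305×10⁻⁵ mm/N.
Hence P = δ_free / Σ(L/AE) = 2.114/1.305×10⁻⁵ = 161.9 kN (tensile).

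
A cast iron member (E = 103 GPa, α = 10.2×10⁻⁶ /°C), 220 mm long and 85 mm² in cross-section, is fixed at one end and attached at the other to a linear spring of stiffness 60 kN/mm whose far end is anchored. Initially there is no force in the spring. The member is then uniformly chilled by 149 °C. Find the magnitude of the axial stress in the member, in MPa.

If the spring were absent the member would shorten by αΔT L = 10.2×10⁻⁶ × 149 × 220 = 0.3344 mm.
Let P be the tensile force in the spring. The member extends elastically by PL/(AE) and the spring stretches by P/k; together these equal δ_free.
So P = δ_free / [L/(AE) + 1/k] = 0.3344 / [ 220/(85×103×10³) + 1/(60×10³) ].
P = 0.3344 / 4.18×10⁻⁵ = 8000 N.
σ = P/A = 8000/85 = 94.12 MPa.

σ ≈ 94.1 MPa (tensile)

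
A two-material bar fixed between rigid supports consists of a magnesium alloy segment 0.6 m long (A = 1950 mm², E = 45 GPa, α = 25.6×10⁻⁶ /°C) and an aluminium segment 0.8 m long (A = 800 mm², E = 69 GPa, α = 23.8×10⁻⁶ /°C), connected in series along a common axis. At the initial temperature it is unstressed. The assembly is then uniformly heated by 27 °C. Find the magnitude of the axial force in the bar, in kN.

Free thermal expansion of the whole bar: Σ αᵢΔT Lᵢ = 25.6×10⁻⁶×27×600 + 23.8×10⁻⁶×27×800 = 0.9288 mm.
Since the ends are fixed, an axial force P builds up, equal in every segment, with P · Σ Lᵢ/(AᵢEᵢ) = δ_free.
The series flexibility is Σ Lᵢ/(AᵢEᵢ) = 600/(1950×45×10³) + 800/(800×69×10³) = 2.133×10⁻⁵ mm/N.
P = 0.9288 / 2.133×10⁻⁵ = 43540 N = 43.54 kN, compressive.

P ≈ 43.5 kN (compressive)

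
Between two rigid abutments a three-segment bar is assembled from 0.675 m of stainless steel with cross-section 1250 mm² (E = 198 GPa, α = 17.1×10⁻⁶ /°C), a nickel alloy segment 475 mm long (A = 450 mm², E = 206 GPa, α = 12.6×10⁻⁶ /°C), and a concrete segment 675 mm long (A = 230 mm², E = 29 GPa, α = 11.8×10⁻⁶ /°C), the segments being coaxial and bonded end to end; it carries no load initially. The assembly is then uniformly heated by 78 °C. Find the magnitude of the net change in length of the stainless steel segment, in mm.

Free thermal expansion of the whole bar: Σ αᵢΔT Lᵢ = 17.1×10⁻⁶×78×675 + 12.6×10⁻⁶×78×475 + 11.8×10⁻⁶×78×675 = 1.988 mm.
The rigid supports impose zero overall length change; the single axial force P common to all segments must satisfy P Σ Lᵢ/(AᵢEᵢ) = δ_free.
Σ Lᵢ/(AᵢEᵢ) = 675/(1250×198×10³) + 475/(450×206×10³) + 675/(230×29×10³) = 0.0001091 mm/N.
So P = 1.988 / 0.0001091 = 18.23 kN, compressive.
For the stainless steel segment, free thermal change = 17.1×10⁻⁶×78×675 = 0.9003 mm and elastic change from P = 18230×675/(1250×198×10³) = 0.04973 mm; these oppose, so the net change is 0.851 mm (segment lengthens).

|ΔL| ≈ 0.851 mm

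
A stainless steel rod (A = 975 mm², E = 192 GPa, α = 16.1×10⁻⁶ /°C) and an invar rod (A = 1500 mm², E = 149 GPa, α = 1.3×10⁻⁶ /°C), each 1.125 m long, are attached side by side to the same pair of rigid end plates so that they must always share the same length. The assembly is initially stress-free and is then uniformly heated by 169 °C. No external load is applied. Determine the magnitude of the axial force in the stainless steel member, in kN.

Both members must finish at the same length. With the larger α, the stainless steel tends to over-expand; the plates restrain it, putting the stainless steel in compression and the invar in tension. With no external load the two internal forces are equal and opposite, magnitude P.
Equating the net (thermal + elastic) strains gives |α₁ − α₂|·ΔT = P·[1/(A₁E₁) + 1/(A₂E₂)].
|α₁ − α₂|·ΔT = 14.8×10⁻⁶ × 169 = 0.002501.
1/(A₁E₁) + 1/(A₂E₂) = 1/(975×192×10³) + 1/(1500×149×10³) = 9.816×10⁻⁹ N⁻¹.
P = 0.002501 / 9.816×10⁻⁹ = 254800 N = 254.8 kN.

P ≈ 255 kN (compressive in the stainless steel)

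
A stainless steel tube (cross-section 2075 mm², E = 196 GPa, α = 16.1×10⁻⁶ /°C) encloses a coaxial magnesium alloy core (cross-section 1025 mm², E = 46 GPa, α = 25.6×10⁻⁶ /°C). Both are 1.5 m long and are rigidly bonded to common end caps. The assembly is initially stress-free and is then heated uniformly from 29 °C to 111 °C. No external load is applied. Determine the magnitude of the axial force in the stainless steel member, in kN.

P ≈ 32.9 kN (tensile in the stainless steel)

The magnesium alloy has the larger α, so on heating it would change length more than the stainless steel if both were free. The rigid plates force a common final length, so the magnesium alloy is put into compression and the stainless steel into tension, with equal and opposite forces P (no external load).
Setting the final lengths equal and cancelling L: (α₁ − α₂)ΔT = P/(A₁E₁) + P/(A₂E₂).
|α₁ − α₂|·ΔT = 9.5×10⁻⁶ × 82 = 0.000779.
1/(A₁E₁) + 1/(A₂E₂) = 1/(2075×196×10³) + 1/(1025×46×10³) = 2.367×10⁻⁸ N⁻¹.
So P = 0.000779 / 2.367×10⁻⁸ = 32.91 kN.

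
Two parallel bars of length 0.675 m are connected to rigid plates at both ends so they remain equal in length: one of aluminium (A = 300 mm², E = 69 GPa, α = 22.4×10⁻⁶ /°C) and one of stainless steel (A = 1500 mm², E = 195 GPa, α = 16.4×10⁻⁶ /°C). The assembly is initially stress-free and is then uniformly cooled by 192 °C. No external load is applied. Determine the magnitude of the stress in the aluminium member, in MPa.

σ ≈ 74.2 MPa (tensile)

Equilibrium of a rigid end plate with no external load gives equal and opposite internal forces ±P in the two members. Since α_{aluminium} > α_{stainless steel}, cooling drives the aluminium into tension and the stainless steel into compression.
Setting the final lengths equal and cancelling L: (α₁ − α₂)ΔT = P/(A₁E₁) + P/(A₂E₂).
|α₁ − α₂|·ΔT = 6×10⁻⁶ × 192 = 0.001152.
1/(A₁E₁) + 1/(A₂E₂) = 1/(300×69×10³) + 1/(1500×195×10³) = 5.173×10⁻⁸ N⁻¹.
So P = 0.001152 / 5.173×10⁻⁸ = 22.27 kN.
σ_{aluminium} = P/A₁ = 22270/300 = 74.23 MPa, tensile.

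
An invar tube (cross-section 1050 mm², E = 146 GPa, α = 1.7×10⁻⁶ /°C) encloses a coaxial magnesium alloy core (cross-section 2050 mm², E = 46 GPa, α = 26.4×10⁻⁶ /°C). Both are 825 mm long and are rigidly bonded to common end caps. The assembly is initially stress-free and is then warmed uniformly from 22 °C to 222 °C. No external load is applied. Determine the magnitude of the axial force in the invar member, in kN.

P ≈ 288 kN (tensile in the invar)

The magnesium alloy has the larger α, so on heating it would change length more than the invar if both were free. The rigid plates force a common final length, so the magnesium alloy is put into compression and the invar into tension, with equal and opposite forces P (no external load).
Compatibility of the two members (thermal + elastic change equal): (α₁ − α₂)ΔT = P·[1/(A₁E₁) + 1/(A₂E₂)].
|α₁ − α₂|·ΔT = 24.7×10⁻⁶ × 200 = 0.00494.
1/(A₁E₁) + 1/(A₂E₂) = 1/(1050×146×10³) + 1/(2050×46×10³) = 1.713×10⁻⁸ N⁻¹.
So P = 0.00494 / 1.713×10⁻⁸ = 288.4 kN.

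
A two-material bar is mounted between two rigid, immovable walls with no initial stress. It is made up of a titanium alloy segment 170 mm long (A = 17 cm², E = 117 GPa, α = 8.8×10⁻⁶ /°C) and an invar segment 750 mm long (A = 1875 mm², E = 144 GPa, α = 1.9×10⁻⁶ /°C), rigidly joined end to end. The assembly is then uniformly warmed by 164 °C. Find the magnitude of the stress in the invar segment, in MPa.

σ ≈ 70.3 MPa (compressive)

With the walls removed the bar would change length by δ_free = Σ αᵢΔT Lᵢ = 8.8×10⁻⁶×164×170 + 1.9×10⁻⁶×164×750 = 0.479 mm.
Since the ends are fixed, an axial force P builds up, equal in every segment, with P · Σ Lᵢ/(AᵢEᵢ) = δ_free.
Σ Lᵢ/(AᵢEᵢ) = 170/(1700×117×10³) + 750/(1875×144×10³) = 3.632×10⁻⁶ mm/N.
P = 0.479 / 3.632×10⁻⁶ = 131900 N = 131.9 kN, compressive.
σ_{invar} = P / A = 131900 / 1875 = 70.33 MPa.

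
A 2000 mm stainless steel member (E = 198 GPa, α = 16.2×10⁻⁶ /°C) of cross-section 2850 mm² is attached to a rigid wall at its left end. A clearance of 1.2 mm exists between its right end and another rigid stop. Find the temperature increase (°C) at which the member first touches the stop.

The gap closes when αΔT L = 1.2 mm, since the member is still unstressed at that instant.
So ΔT = g/(αL) = 1.2/(16.2×10⁻⁶ × 2000) = 37.04 °C.

ΔT ≈ 37 °C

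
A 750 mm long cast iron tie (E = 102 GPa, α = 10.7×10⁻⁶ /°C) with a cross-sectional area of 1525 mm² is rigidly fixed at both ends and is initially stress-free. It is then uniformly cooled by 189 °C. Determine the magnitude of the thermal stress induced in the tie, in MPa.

With length fixed, the mechanical strain must cancel the thermal strain αΔT = 10.7×10⁻⁶ × 189 = 2022.3×10⁻⁶.
The stress required to suppress this strain is σ = Eε = 102×10³ × 2022.3×10⁻⁶ = 206.3 MPa, tensile since the tie is trying to contract.

σ ≈ 206 MPa (tensile)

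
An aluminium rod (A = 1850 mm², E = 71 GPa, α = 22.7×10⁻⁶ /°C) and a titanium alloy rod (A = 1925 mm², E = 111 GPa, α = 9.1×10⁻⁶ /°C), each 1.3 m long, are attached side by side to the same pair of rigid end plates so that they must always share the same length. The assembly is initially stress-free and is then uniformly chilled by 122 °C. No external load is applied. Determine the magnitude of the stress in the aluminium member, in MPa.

Equilibrium of a rigid end plate with no external load gives equal and opposite internal forces ±P in the two members. Since α_{aluminium} > α_{titanium alloy}, cooling drives the aluminium into tension and the titanium alloy into compression.
Setting the final lengths equal and cancelling L: (α₁ − α₂)ΔT = P/(A₁E₁) + P/(A₂E₂).
|α₁ − α₂|·ΔT = 13.6×10⁻⁶ × 122 = 0.001659.
1/(A₁E₁) + 1/(A₂E₂) = 1/(1850×71×10³) + 1/(1925×111×10³) = 1.229×10⁻⁸ N⁻¹.
So P = 0.001659 / 1.229×10⁻⁸ = 135 kN.
σ_{aluminium} = P/A₁ = 135000/1850 = 72.96 MPa, tensile.

σ ≈ 73 MPa (tensile)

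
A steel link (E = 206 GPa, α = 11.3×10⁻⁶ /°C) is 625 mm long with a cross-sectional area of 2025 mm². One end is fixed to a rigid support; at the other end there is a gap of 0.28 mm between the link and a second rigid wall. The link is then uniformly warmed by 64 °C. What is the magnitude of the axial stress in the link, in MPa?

If the wall were absent the link would grow by αΔT L = 11.3×10⁻⁶ × 64 × 625 = 0.452 mm.
This exceeds the 0.28 mm gap, so the wall pushes back. The portion of expansion that must be recovered elastically is δ_free − gap = 0.452 − 0.28 = 0.172 mm.
Compatibility: PL/(AE) = 0.172 mm, so σ = P/A = E × (0.172/625) = 56.69 MPa.

σ ≈ 56.7 MPa (compressive)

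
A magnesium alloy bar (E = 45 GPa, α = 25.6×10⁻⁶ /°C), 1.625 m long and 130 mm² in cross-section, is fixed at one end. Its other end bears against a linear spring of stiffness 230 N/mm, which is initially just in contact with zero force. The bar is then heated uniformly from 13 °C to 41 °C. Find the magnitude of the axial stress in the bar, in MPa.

σ ≈ 1.94 MPa (compressive)

If the spring were absent the bar would lengthen by αΔT L = 25.6×10⁻⁶ × 28 × 1625 = 1.165 mm.
With a force P in the spring, the elastic change of the bar is PL/(AE) and that of the spring is P/k; compatibility requires their sum to equal δ_free.
So P = δ_free / [L/(AE) + 1/k] = 1.165 / [ 1625/(130×45×10³) + 1/(230) ].
P = 1.165 / 0.004626 = 251.8 N.
σ = P/A = 251.8/130 = 1.937 MPa.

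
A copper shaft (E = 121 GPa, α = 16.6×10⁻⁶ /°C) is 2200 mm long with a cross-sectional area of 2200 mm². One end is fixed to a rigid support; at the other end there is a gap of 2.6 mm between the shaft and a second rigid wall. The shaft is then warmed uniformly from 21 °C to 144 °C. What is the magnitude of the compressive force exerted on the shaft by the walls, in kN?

P ≈ 229 kN

Free thermal elongation = αΔT L = 16.6×10⁻⁶ × 123 × 2200 = 4.492 mm.
This exceeds the 2.6 mm gap, so the wall pushes back. The portion of expansion that must be recovered elastically is δ_free − gap = 4.492 − 2.6 = 1.892 mm.
Compatibility: PL/(AE) = 1.892 mm, so σ = P/A = E × (1.892/2200) = 104.1 MPa.
P = σA = 104.1 × 2200 = 228.9 kN.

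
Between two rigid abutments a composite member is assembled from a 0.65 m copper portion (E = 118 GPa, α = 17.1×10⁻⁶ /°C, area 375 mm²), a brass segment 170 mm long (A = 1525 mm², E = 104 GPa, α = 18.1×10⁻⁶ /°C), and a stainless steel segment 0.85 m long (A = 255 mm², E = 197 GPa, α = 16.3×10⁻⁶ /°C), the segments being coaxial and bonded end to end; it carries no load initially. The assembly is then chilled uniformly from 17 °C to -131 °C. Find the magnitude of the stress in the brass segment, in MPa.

σ ≈ 83.3 MPa (tensile)

With the walls removed the bar would change length by δ_free = Σ αᵢΔT Lᵢ = 17.1×10⁻⁶×148×650 + 18.1×10⁻⁶×148×170 + 16.3×10⁻⁶×148×850 = 4.151 mm.
The rigid supports impose zero overall length change; the single axial force P common to all segments must satisfy P Σ Lᵢ/(AᵢEᵢ) = δ_free.
Σ Lᵢ/(AᵢEᵢ) = 650/(375×118×10³) + 170/(1525×104×10³) + 850/(255×197×10³) = 3.268×10⁻⁵ mm/N.
P = 4.151 / 3.268×10⁻⁵ = 127000 N = 127 kN, tensile.
σ_{brass} = P / A = 127000 / 1525 = 83.29 MPa.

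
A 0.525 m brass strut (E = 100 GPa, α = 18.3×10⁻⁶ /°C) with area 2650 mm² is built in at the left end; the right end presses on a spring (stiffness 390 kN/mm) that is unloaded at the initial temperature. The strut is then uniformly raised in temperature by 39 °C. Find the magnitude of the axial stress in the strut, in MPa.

σ ≈ 31.1 MPa (compressive)

Free thermal expansion: δ_free = αΔT L = 18.3×10⁻⁶ × 39 × 525 = 0.3747 mm.
With a force P in the spring, the elastic change of the strut is PL/(AE) and that of the spring is P/k; compatibility requires their sum to equal δ_free.
P [ L/(AE) + 1/k ] = δ_free → P [ 525/(2650×100×10³) + 1/(390×10³) ] = 0.3747.
P = 0.3747 / 4.545×10⁻⁶ = 82440 N.
σ = P/A = 82440/2650 = 31.11 MPa.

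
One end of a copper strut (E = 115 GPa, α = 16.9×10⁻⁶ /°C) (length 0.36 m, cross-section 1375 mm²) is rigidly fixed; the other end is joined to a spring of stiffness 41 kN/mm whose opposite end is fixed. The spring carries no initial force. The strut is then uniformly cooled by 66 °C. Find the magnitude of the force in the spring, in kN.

P ≈ 15.1 kN

If the spring were absent the strut would shorten by αΔT L = 16.9×10⁻⁶ × 66 × 360 = 0.4015 mm.
With a force P in the spring, the elastic change of the strut is PL/(AE) and that of the spring is P/k; compatibility requires their sum to equal δ_free.
So P = δ_free / [L/(AE) + 1/k] = 0.4015 / [ 360/(1375×115×10³) + 1/(41×10³) ].
P = 0.4015 / 2.667×10⁻⁵ = 15060 N.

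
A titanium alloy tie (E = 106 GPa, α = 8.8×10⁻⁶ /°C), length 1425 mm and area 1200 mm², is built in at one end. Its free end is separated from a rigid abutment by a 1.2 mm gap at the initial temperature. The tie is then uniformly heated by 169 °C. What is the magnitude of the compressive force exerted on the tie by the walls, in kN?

Unrestrained expansion: δ_free = αΔT L = 8.8×10⁻⁶ × 169 × 1425 = 2.119 mm.
After closing the 1.2 mm clearance, 2.119 − 1.2 = 0.9193 mm of expansion remains to be suppressed by the wall.
Compatibility: PL/(AE) = 0.9193 mm, so σ = P/A = E × (0.9193/1425) = 68.38 MPa.
Force on the wall = σA = 68.38 × 1200 mm² = 82.06 kN.

P ≈ 82.1 kN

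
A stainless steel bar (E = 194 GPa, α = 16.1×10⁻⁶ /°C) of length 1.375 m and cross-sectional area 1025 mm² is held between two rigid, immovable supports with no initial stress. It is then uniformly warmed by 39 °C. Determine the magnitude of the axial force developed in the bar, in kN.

The ends cannot move, so σ = EαΔT = 194×10³ × 16.1×10⁻⁶ × 39 = 121.8 MPa.
P = AEαΔT = 1025 × 194×10³ × 16.1×10⁻⁶ × 39 = 124.9 kN (compressive).

P ≈ 125 kN (compressive)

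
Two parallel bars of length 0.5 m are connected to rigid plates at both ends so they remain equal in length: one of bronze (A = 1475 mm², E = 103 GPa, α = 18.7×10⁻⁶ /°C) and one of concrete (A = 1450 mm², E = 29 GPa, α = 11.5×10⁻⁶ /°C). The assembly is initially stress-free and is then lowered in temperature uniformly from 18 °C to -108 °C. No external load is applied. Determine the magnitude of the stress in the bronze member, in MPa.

σ ≈ 20.3 MPa (tensile)

Both members must finish at the same length. With the larger α, the bronze tends to over-contract; the plates restrain it, putting the bronze in tension and the concrete in compression. With no external load the two internal forces are equal and opposite, magnitude P.
Compatibility of the two members (thermal + elastic change equal): (α₁ − α₂)ΔT = P·[1/(A₁E₁) + 1/(A₂E₂)].
|α₁ − α₂|·ΔT = 7.2×10⁻⁶ × 126 = 0.0009072.
1/(A₁E₁) + 1/(A₂E₂) = 1/(1475×103×10³) + 1/(1450×29×10³) = 3.036×10⁻⁸ N⁻¹.
P = 0.0009072 / 3.036×10⁻⁸ = 29880 N = 29.88 kN.
σ_{bronze} = P/A₁ = 29880/1475 = 20.26 MPa, tensile.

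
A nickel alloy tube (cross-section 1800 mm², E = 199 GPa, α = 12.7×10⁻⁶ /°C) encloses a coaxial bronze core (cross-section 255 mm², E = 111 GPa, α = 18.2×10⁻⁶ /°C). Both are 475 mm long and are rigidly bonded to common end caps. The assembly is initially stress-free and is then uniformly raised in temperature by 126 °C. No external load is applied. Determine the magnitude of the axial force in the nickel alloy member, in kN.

Equilibrium of a rigid end plate with no external load gives equal and opposite internal forces ±P in the two members. Since α_{bronze} > α_{nickel alloy}, heating drives the bronze into compression and the nickel alloy into tension.
Compatibility of the two members (thermal + elastic change equal): (α₁ − α₂)ΔT = P·[1/(A₁E₁) + 1/(A₂E₂)].
|α₁ − α₂|·ΔT = 5.5×10⁻⁶ × 126 = 0.000693.
1/(A₁E₁) + 1/(A₂E₂) = 1/(1800×199×10³) + 1/(255×111×10³) = 3.812×10⁻⁸ N⁻¹.
So P = 0.000693 / 3.812×10⁻⁸ = 18.18 kN.

P ≈ 18.2 kN (tensile in the nickel alloy)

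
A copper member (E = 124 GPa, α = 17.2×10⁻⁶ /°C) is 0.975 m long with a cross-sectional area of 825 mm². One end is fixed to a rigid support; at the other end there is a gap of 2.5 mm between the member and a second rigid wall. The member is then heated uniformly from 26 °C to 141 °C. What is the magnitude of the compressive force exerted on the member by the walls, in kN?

Free thermal elongation = αΔT L = 17.2×10⁻⁶ × 115 × 975 = 1.929 mm.
Since δ_free = 1.93 mm is less than the 2.5 mm gap, the member never touches the wall. No axial force develops.

P ≈ 0 kN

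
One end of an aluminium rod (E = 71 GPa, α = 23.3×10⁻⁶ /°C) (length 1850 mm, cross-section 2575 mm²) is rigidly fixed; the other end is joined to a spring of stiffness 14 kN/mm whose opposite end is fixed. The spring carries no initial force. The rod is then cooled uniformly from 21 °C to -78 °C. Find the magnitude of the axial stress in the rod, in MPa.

Free thermal contraction: δ_free = αΔT L = 23.3×10⁻⁶ × 99 × 1850 = 4.267 mm.
Let P be the tensile force in the spring. The rod extends elastically by PL/(AE) and the spring stretches by P/k; together these equal δ_free.
P [ L/(AE) + 1/k ] = δ_free → P [ 1850/(2575×71×10³) + 1/(14×10³) ] = 4.267.
P = 4.267 / 8.155×10⁻⁵ = 52330 N.
σ = P/A = 52330/2575 = 20.32 MPa.

σ ≈ 20.3 MPa (tensile)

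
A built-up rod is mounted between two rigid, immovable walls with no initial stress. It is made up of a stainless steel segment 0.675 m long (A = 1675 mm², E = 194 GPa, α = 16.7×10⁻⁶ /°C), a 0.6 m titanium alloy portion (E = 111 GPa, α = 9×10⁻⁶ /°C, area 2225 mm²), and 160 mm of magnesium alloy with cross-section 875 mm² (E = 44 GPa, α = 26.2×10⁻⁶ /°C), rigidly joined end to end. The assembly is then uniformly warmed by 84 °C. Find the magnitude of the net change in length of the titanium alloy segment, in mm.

|ΔL| ≈ 0.0379 mm

With the walls removed the bar would change length by δ_free = Σ αᵢΔT Lᵢ = 16.7×10⁻⁶×84×675 + 9×10⁻⁶×84×600 + 26.2×10⁻⁶×84×160 = 1.753 mm.
The walls prevent any net length change, so an axial force P (same in every segment) develops. Compatibility: P · Σ Lᵢ/(AᵢEᵢ) = δ_free.
The series flexibility is Σ Lᵢ/(AᵢEᵢ) = 675/(1675×194×10³) + 600/(2225×111×10³) + 160/(875×44×10³) = 8.662×10⁻⁶ mm/N.
So P = 1.753 / 8.662×10⁻⁶ = 202.3 kN, compressive.
For the titanium alloy segment, free thermal change = 9×10⁻⁶×84×600 = 0.4536 mm and elastic change from P = 202300×600/(2225×111×10³) = 0.4915 mm; these oppose, so the net change is 0.0379 mm (segment shortens).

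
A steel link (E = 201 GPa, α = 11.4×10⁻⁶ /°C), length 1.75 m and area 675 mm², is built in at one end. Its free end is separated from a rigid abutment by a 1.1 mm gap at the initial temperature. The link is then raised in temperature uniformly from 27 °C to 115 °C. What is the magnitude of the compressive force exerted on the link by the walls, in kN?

P ≈ 50.8 kN

Free thermal elongation = αΔT L = 11.4×10⁻⁶ × 88 × 1750 = 1.756 mm.
After closing the 1.1 mm clearance, 1.756 − 1.1 = 0.6556 mm of expansion remains to be suppressed by the wall.
That suppressed elongation corresponds to σ = E·Δ/L = 201×10³ × 0.6556/1750 = 75.3 MPa.
Force on the wall = σA = 75.3 × 675 mm² = 50.83 kN.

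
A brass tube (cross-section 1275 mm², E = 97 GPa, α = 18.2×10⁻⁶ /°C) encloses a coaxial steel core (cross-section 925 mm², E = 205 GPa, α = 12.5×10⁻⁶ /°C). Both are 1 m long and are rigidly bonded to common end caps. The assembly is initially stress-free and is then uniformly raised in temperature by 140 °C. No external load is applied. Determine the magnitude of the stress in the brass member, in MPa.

Both members must finish at the same length. With the larger α, the brass tends to over-expand; the plates restrain it, putting the brass in compression and the steel in tension. With no external load the two internal forces are equal and opposite, magnitude P.
Equating the net (thermal + elastic) strains gives |α₁ − α₂|·ΔT = P·[1/(A₁E₁) + 1/(A₂E₂)].
|α₁ − α₂|·ΔT = 5.7×10⁻⁶ × 140 = 0.000798.
1/(A₁E₁) + 1/(A₂E₂) = 1/(1275×97×10³) + 1/(925×205×10³) = 1.336×10⁻⁸ N⁻¹.
So P = 0.000798 / 1.336×10⁻⁸ = 59.73 kN.
σ_{brass} = P/A₁ = 59730/1275 = 46.85 MPa, compressive.

σ ≈ 46.9 MPa (compressive)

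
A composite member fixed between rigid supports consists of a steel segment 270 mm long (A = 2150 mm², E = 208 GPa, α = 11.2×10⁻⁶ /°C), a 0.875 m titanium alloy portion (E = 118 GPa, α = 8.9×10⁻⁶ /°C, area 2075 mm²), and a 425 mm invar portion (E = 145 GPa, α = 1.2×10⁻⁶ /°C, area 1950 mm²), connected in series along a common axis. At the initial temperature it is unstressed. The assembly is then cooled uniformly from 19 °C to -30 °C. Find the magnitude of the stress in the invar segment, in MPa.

σ ≈ 50.1 MPa (tensile)

If the supports were absent, the total length change would be Σ αᵢΔT Lᵢ = 11.2×10⁻⁶×49×270 + 8.9×10⁻⁶×49×875 + 1.2×10⁻⁶×49×425 = 0.5548 mm.
The walls prevent any net length change, so an axial force P (same in every segment) develops. Compatibility: P · Σ Lᵢ/(AᵢEᵢ) = δ_free.
Σ Lᵢ/(AᵢEᵢ) = 270/(2150×208×10³) + 875/(2075×118×10³) + 425/(1950×145×10³) = 5.68×10⁻⁶ mm/N.
Hence P = δ_free / Σ(L/AE) = 0.5548/5.68×10⁻⁶ = 97.66 kN (tensile).
σ_{invar} = P / A = 97660 / 1950 = 50.08 MPa.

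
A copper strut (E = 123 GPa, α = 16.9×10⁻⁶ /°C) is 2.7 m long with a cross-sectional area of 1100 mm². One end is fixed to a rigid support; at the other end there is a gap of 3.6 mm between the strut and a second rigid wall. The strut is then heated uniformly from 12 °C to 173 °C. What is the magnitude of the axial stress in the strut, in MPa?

If the wall were absent the strut would grow by αΔT L = 16.9×10⁻⁶ × 161 × 2700 = 7.346 mm.
This exceeds the 3.6 mm gap, so the wall pushes back. The portion of expansion that must be recovered elastically is δ_free − gap = 7.346 − 3.6 = 3.746 mm.
So σ = E(δ_free − g)/L = 123×10³ × 3.746/2700 = 170.7 MPa.

σ ≈ 171 MPa (compressive)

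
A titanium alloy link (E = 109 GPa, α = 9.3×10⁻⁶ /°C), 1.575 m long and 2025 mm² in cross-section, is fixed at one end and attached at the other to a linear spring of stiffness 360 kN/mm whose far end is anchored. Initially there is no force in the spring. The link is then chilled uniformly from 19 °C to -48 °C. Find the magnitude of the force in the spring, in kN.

P ≈ 99 kN

Free thermal contraction: δ_free = αΔT L = 9.3×10⁻⁶ × 67 × 1575 = 0.9814 mm.
With a force P in the spring, the elastic change of the link is PL/(AE) and that of the spring is P/k; compatibility requires their sum to equal δ_free.
P [ L/(AE) + 1/k ] = δ_free → P [ 1575/(2025×109×10³) + 1/(360×10³) ] = 0.9814.
P = 0.9814 / 9.913×10⁻⁶ = 99000 N.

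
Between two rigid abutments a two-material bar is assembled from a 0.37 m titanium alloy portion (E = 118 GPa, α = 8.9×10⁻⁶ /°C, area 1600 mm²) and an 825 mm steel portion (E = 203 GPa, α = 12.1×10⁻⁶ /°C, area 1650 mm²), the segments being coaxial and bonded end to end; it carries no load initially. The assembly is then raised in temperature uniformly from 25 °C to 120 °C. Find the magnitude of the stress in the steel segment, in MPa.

σ ≈ 173 MPa (compressive)

With the walls removed the bar would change length by δ_free = Σ αᵢΔT Lᵢ = 8.9×10⁻⁶×95×370 + 12.1×10⁻⁶×95×825 = 1.261 mm.
Since the ends are fixed, an axial force P builds up, equal in every segment, with P · Σ Lᵢ/(AᵢEᵢ) = δ_free.
Σ Lᵢ/(AᵢEᵢ) = 370/(1600×118×10³) + 825/(1650×203×10³) = 4.423×10⁻⁶ mm/N.
Hence P = δ_free / Σ(L/AE) = 1.261/4.423×10⁻⁶ = 285.2 kN (compressive).
σ_{steel} = P / A = 285200 / 1650 = 172.8 MPa.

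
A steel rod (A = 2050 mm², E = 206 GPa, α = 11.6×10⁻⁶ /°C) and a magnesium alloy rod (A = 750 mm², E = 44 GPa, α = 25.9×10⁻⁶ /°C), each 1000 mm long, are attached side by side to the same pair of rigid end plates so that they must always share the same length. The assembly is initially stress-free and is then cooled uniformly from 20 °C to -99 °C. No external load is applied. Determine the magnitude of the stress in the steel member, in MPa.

Both members must finish at the same length. With the larger α, the magnesium alloy tends to over-contract; the plates restrain it, putting the magnesium alloy in tension and the steel in compression. With no external load the two internal forces are equal and opposite, magnitude P.
Equating the net (thermal + elastic) strains gives |α₁ − α₂|·ΔT = P·[1/(A₁E₁) + 1/(A₂E₂)].
|α₁ − α₂|·ΔT = 14.3×10⁻⁶ × 119 = 0.001702.
1/(A₁E₁) + 1/(A₂E₂) = 1/(2050×206×10³) + 1/(750×44×10³) = 3.267×10⁻⁸ N⁻¹.
So P = 0.001702 / 3.267×10⁻⁸ = 52.09 kN.
σ_{steel} = P/A₁ = 52090/2050 = 25.41 MPa, compressive.

σ ≈ 25.4 MPa (compressive)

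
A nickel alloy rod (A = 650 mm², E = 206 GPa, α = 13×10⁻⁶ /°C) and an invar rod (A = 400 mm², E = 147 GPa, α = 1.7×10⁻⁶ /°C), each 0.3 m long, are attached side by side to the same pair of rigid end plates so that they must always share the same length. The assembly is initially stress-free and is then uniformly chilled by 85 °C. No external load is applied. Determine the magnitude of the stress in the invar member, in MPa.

Both members must finish at the same length. With the larger α, the nickel alloy tends to over-contract; the plates restrain it, putting the nickel alloy in tension and the invar in compression. With no external load the two internal forces are equal and opposite, magnitude P.
Equating the net (thermal + elastic) strains gives |α₁ − α₂|·ΔT = P·[1/(A₁E₁) + 1/(A₂E₂)].
|α₁ − α₂|·ΔT = 11.3×10⁻⁶ × 85 = 0.0009605.
1/(A₁E₁) + 1/(A₂E₂) = 1/(650×206×10³) + 1/(400×147×10³) = 2.448×10⁻⁸ N⁻¹.
P = 0.0009605 / 2.448×10⁻⁸ = 39240 N = 39.24 kN.
σ_{invar} = P/A₂ = 39240/400 = 98.11 MPa, compressive.

σ ≈ 98.1 MPa (compressive)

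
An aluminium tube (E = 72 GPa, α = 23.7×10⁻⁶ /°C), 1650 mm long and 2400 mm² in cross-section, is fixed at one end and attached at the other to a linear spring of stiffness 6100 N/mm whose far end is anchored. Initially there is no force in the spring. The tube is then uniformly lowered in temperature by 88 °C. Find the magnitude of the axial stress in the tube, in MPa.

The unrestrained thermal change is αΔT L = 23.7×10⁻⁶ × 88 × 1650 = 3.441 mm.
With a force P in the spring, the elastic change of the tube is PL/(AE) and that of the spring is P/k; compatibility requires their sum to equal δ_free.
So P = δ_free / [L/(AE) + 1/k] = 3.441 / [ 1650/(2400×72×10³) + 1/(6100) ].
P = 3.441 / 0.0001735 = 19840 N.
σ = P/A = 19840/2400 = 8.265 MPa.

σ ≈ 8.27 MPa (tensile)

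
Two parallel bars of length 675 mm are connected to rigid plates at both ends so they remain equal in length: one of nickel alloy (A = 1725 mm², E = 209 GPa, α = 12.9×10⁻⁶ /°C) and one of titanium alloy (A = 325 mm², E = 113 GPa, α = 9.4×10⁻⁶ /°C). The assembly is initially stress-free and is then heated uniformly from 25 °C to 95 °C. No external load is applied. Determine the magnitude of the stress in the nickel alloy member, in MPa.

Equilibrium of a rigid end plate with no external load gives equal and opposite internal forces ±P in the two members. Since α_{nickel alloy} > α_{titanium alloy}, heating drives the nickel alloy into compression and the titanium alloy into tension.
Setting the final lengths equal and cancelling L: (α₁ − α₂)ΔT = P/(A₁E₁) + P/(A₂E₂).
|α₁ − α₂|·ΔT = 3.5×10⁻⁶ × 70 = 0.000245.
1/(A₁E₁) + 1/(A₂E₂) = 1/(1725×209×10³) + 1/(325×113×10³) = 3×10⁻⁸ N⁻¹.
P = 0.000245 / 3×10⁻⁸ = 8166 N = 8.166 kN.
σ_{nickel alloy} = P/A₁ = 8166/1725 = 4.734 MPa, compressive.

σ ≈ 4.73 MPa (compressive)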